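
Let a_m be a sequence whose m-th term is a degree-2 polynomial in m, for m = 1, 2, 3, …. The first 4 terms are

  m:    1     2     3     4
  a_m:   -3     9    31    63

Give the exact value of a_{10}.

465

1st diffs: 12, 22, 32.
2nd diffs: 10, 10 (constant).
Newton forward-difference form: a_m = -3 + 12·C(m-1,1) + 10·C(m-1,2).
At m = 10: m-1 = 9, so a_{10} = -3 + 108 + 360 = 465.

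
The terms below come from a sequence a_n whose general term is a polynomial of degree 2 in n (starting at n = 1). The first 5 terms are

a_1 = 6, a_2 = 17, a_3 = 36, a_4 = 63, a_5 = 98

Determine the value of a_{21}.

1746

1st diffs: 11, 19, 27, 35.
2nd diffs: 8, 8, 8 (constant).
Newton forward-difference form: a_n = 6 + 11·C(n-1,1) + 8·C(n-1,2).
At n = 21: n-1 = 20, so a_{21} = 6 + 220 + 1520 = 1746.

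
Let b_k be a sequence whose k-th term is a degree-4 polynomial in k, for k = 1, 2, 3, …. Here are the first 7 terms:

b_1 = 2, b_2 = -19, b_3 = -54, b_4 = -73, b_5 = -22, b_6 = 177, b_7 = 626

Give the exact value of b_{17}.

58466

1st diffs: -21, -35, -19, 51, 199, 449.
2nd diffs: -14, 16, 70, 148, 250.
3rd diffs: 30, 54, 78, 102.
4th diffs: 24, 24, 24 (constant).
Newton forward-difference form: b_k = 2 + (-21)·C(k-1,1) + (-14)·C(k-1,2) + 30·C(k-1,3) + 24·C(k-1,4).
At k = 17: k-1 = 16, so b_{17} = 2 - 336 - 1680 + 16800 + 43680 = 58466.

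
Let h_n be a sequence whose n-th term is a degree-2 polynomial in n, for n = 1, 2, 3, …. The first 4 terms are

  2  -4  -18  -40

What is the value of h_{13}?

1st diffs: -6, -14, -22.
2nd diffs: -8, -8 (constant).
Newton forward-difference form: h_n = 2 + (-6)·C(n-1,1) + (-8)·C(n-1,2).
At n = 13: n-1 = 12, so h_{13} = 2 - 72 - 528 = -598.

-598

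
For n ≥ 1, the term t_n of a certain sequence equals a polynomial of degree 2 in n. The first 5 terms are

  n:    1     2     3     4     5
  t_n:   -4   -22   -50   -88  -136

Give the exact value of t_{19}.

1st diffs: -18, -28, -38, -48.
2nd diffs: -10, -10, -10 (constant).
Newton forward-difference form: t_n = -4 + (-18)·C(n-1,1) + (-10)·C(n-1,2).
At n = 19: n-1 = 18, so t_{19} = -4 - 324 - 1530 = -1858.

-1858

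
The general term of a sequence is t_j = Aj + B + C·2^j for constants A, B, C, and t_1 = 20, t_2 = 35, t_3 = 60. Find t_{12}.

20545

Write the equations: A + B + 2C = 20; 2A + B + 4C = 35; 3A + B + 8C = 60.
Subtracting the first from the second: A + 2C = 15.
Subtracting the second from the third: A + 4C = 25.
Solving: C = 5, A = 5, then B = 5.
So t_j = 5·j + 5 + 5·2^j; at j=12 this is 20545.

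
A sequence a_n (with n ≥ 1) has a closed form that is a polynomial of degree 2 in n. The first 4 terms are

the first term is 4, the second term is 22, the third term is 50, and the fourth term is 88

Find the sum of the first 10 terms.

1st diffs: 18, 28, 38.
2nd diffs: 10, 10 (constant).
Newton forward-difference form: a_n = 4 + 18·C(n-1,1) + 10·C(n-1,2).
Continuing: …, 136, 194, 262, 340, …, a_{10} = 526.
Summing n = 1..10 (10 terms) gives 2050.

2050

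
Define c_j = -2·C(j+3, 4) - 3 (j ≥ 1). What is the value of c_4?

C(7, 4) = 35, so c_4 = -73.

-73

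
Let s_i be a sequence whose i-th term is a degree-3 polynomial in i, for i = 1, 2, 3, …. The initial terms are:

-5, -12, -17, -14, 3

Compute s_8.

198

1st diffs: -7, -5, 3, 17.
2nd diffs: 2, 8, 14.
3rd diffs: 6, 6 (constant).
So s_i = i^3 - 5i^2 + i - 2.
Evaluating at i = 8 gives s_8 = 198.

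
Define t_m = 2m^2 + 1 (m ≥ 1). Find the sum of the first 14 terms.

2044

Over m = 1..14: Σm = 105, Σm² = 1015.
Total = (2)·1015 + (1)·14 = 2044.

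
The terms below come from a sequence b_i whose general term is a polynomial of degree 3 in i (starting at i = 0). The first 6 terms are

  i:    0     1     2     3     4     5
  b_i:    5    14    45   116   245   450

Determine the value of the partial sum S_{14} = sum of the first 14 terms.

1st diffs: 9, 31, 71, 129, 205.
2nd diffs: 22, 40, 58, 76.
3rd diffs: 18, 18, 18 (constant).
Newton forward-difference form: b_i = 5 + 9·C(i,1) + 22·C(i,2) + 18·C(i,3).
Continuing: …, 749, 1160, 1701, 2390, …, b_{13} = 6986.
Summing i = 0..13 (14 terms) gives 26915.

26915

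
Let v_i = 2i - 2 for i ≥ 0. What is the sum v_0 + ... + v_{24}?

550

Over i = 0..24: Σi = 300.
Total = (2)·300 + (-2)·25 = 550.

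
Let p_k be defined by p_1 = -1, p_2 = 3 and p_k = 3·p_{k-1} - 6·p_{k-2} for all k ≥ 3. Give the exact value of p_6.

Step forward from the initial values:
p_3 = 15, p_4 = 27, p_5 = -9, p_6 = -189.

-189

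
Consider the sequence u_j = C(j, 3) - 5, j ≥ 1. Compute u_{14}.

C(14, 3) = 364, so u_{14} = 359.

359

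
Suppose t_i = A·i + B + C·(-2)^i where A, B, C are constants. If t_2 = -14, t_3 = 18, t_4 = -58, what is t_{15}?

Plug in i = 2, 3, 4: 2A + B + 4C = -14; 3A + B - 8C = 18; 4A + B + 16C = -58.
Subtracting the first from the second: A - 12C = 32.
Subtracting the second from the third: A + 24C = -76.
Solving: C = -3, A = -4, then B = 6.
So t_i = -4·i + 6 + (-3)·(-2)^i; at i=15 this is 98250.

98250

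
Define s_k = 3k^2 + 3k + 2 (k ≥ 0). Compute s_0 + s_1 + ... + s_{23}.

Over k = 0..23: Σk = 276, Σk² = 4324.
Total = (3)·4324 + (3)·276 + (2)·24 = 13848.

13848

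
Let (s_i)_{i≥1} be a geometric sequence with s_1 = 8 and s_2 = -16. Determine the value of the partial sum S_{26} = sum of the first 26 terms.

Common ratio r = -2.
s_i = 8·(-2)^(i-1).
S = 8·((-2)^26 - 1)/(-2 - 1) = 8·(67108864 - 1)/(-3) = -178956968.

-178956968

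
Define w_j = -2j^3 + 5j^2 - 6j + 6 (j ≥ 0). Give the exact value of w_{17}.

w_{17} = -2·17^3 + 5·17^2 - 6·17 + 6 = -8477.

-8477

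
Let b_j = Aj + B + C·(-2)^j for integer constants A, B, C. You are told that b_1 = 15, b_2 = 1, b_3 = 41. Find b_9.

Write the equations: A + B - 2C = 15; 2A + B + 4C = 1; 3A + B - 8C = 41.
Subtracting the first from the second: A + 6C = -14.
Subtracting the second from the third: A - 12C = 40.
Solving: C = -3, A = 4, then B = 5.
Therefore b_9 = 36 + 5 + (-3)·(-512) = 1577.

1577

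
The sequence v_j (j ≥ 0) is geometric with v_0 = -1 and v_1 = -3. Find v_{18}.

Common ratio r = 3.
v_j = (-1)·3^(j-0).
v_{18} = (-1)·3^18 = -387420489.

-387420489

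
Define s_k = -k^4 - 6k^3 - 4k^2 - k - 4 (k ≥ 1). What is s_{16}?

s_{16} = -1·16^4 - 6·16^3 - 4·16^2 - 1·16 - 4 = -91156.

-91156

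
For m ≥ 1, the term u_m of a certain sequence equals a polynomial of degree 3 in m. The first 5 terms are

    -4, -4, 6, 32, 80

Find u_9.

1st diffs: 0, 10, 26, 48.
2nd diffs: 10, 16, 22.
3rd diffs: 6, 6 (constant).
So u_m = m^3 - m^2 - 4m.
Evaluating at m = 9 gives u_9 = 612.

612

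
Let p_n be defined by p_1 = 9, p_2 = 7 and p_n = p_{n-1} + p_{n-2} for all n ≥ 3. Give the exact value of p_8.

Applying the relation repeatedly:
p_3 = 16  p_4 = 23  p_5 = 39  p_6 = 62  p_7 = 101  p_8 = 163.

163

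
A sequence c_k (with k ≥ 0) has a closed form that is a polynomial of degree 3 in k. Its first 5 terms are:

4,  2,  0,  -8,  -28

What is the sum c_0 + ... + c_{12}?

-4394

1st diffs: -2, -2, -8, -20.
2nd diffs: 0, -6, -12.
3rd diffs: -6, -6 (constant).
Newton forward-difference form: c_k = 4 + (-2)·C(k,1) + (-6)·C(k,3).
Continuing: …, -66, -128, -220, -348, …, c_{12} = -1340.
Summing k = 0..12 (13 terms) gives -4394.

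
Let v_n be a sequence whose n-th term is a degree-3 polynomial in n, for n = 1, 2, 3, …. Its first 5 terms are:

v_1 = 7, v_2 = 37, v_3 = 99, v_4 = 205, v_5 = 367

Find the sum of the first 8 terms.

3528

1st diffs: 30, 62, 106, 162.
2nd diffs: 32, 44, 56.
3rd diffs: 12, 12 (constant).
So v_n = 2n^3 + 4n^2 + 4n - 3.
Continuing: 597, 907, 1309.
Summing n = 1..8 (8 terms) gives 3528.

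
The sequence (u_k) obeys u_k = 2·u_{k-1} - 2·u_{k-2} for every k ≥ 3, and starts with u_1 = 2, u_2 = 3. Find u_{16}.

Step forward from the initial values:
u_3 = 2, u_4 = -2, u_5 = -8, …, u_{13} = -128, u_{14} = -192, u_{15} = -128, u_{16} = 128.

128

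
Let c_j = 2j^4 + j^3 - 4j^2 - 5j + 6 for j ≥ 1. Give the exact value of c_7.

c_7 = 2·7^4 + 1·7^3 - 4·7^2 - 5·7 + 6 = 4920.

4920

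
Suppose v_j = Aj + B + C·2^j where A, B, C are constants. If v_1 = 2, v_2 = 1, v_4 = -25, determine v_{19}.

-1572766

Plug in j = 1, 2, 4: A + B + 2C = 2; 2A + B + 4C = 1; 4A + B + 16C = -25.
Subtracting the first from the second: A + 2C = -1.
Subtracting the second from the third: 2A + 12C = -26.
Solving: C = -3, A = 5, then B = 3.
Therefore v_{19} = 95 + 3 + (-3)·524288 = -1572766.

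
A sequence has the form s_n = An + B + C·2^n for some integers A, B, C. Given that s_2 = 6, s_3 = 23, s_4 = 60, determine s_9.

2525

Plug in n = 2, 3, 4: 2A + B + 4C = 6; 3A + B + 8C = 23; 4A + B + 16C = 60.
Subtracting the first from the second: A + 4C = 17.
Subtracting the second from the third: A + 8C = 37.
Solving: C = 5, A = -3, then B = -8.
So s_n = -3·n + (-8) + 5·2^n; at n=9 this is 2525.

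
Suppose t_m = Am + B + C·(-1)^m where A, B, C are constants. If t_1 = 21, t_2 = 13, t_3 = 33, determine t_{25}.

165

At m = 1, 2, 3: A + B - C = 21; 2A + B + C = 13; 3A + B - C = 33.
Subtracting the first from the second: A + 2C = -8.
Subtracting the second from the third: A - 2C = 20.
Solving: C = -7, A = 6, then B = 8.
So t_m = 6·m + 8 + (-7)·(-1)^m; at m=25 this is 165.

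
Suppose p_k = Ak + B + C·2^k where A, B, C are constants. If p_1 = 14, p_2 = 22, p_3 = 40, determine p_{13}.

Write the equations: A + B + 2C = 14; 2A + B + 4C = 22; 3A + B + 8C = 40.
Subtracting the first from the second: A + 2C = 8.
Subtracting the second from the third: A + 4C = 18.
Solving: C = 5, A = -2, then B = 6.
So p_k = -2·k + 6 + 5·2^k; at k=13 this is 40940.

40940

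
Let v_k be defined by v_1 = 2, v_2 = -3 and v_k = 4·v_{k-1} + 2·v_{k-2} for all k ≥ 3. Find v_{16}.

-2274981248

Step forward from the initial values:
v_3 = -8  v_4 = -38  v_5 = -168  …  v_{13} = -25825408  v_{14} = -114909888  v_{15} = -511290368  v_{16} = -2274981248.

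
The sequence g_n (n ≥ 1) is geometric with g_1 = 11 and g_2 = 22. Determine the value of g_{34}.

Common ratio r = 2.
g_n = 11·2^(n-1).
g_{34} = 11·2^33 = 94489280512.

94489280512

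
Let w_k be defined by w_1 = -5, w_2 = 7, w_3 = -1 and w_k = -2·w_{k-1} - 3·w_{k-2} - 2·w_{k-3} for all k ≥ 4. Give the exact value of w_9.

55

Step forward from the initial values:
w_4 = -9; w_5 = 7; w_6 = 15; w_7 = -33; w_8 = 7; w_9 = 55.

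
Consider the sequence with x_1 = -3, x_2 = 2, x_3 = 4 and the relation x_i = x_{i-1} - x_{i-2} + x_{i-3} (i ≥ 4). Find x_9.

-3

x_4 = -1, x_5 = -3, x_6 = 2, x_7 = 4, x_8 = -1, x_9 = -3.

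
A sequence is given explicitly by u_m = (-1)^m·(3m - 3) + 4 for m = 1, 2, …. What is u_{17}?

(-1)^17 = -1; 3m - 3 at m=17 is 48; so u_{17} = -44.

-44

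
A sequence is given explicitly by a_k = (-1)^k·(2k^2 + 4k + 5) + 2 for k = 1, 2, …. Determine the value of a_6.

103

(-1)^6 = 1; 2k^2 + 4k + 5 at k=6 is 101; so a_6 = 103.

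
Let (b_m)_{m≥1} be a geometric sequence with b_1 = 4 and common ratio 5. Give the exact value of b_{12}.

b_m = 4·5^(m-1).
b_{12} = 4·5^11 = 195312500.

195312500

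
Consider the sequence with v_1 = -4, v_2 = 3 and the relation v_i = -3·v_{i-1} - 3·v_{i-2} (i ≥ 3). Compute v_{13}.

Applying the relation repeatedly:
v_3 = 3  v_4 = -18  v_5 = 45  …  v_{10} = 486  v_{11} = -1215  v_{12} = 2187  v_{13} = -2916.

-2916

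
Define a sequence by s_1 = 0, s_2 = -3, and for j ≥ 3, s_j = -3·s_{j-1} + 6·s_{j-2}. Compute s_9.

69741

Step forward from the initial values:
s_3 = 9  s_4 = -45  s_5 = 189  s_6 = -837  s_7 = 3645  s_8 = -15957  s_9 = 69741.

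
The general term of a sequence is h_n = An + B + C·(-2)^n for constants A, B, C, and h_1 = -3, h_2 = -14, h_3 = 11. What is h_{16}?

Plug in n = 1, 2, 3: A + B - 2C = -3; 2A + B + 4C = -14; 3A + B - 8C = 11.
Subtracting the first from the second: A + 6C = -11.
Subtracting the second from the third: A - 12C = 25.
Solving: C = -2, A = 1, then B = -8.
Hence h_{16} = 1·16 + (-8) + (-2)·65536 = -131064.

-131064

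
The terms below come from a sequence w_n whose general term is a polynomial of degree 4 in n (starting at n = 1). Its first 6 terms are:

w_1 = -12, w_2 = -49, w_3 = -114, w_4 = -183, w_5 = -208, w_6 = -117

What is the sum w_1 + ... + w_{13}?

1st diffs: -37, -65, -69, -25, 91.
2nd diffs: -28, -4, 44, 116.
3rd diffs: 24, 48, 72.
4th diffs: 24, 24 (constant).
Newton forward-difference form: w_n = -12 + (-37)·C(n-1,1) + (-28)·C(n-1,2) + 24·C(n-1,3) + 24·C(n-1,4).
Continuing: …, 186, 821, 1932, 3687, …, w_{13} = 14856.
Summing n = 1..13 (13 terms) gives 36998.

36998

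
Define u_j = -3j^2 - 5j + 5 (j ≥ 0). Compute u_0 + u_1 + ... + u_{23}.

Over j = 0..23: Σj = 276, Σj² = 4324.
Total = (-3)·4324 + (-5)·276 + (5)·24 = -14232.

-14232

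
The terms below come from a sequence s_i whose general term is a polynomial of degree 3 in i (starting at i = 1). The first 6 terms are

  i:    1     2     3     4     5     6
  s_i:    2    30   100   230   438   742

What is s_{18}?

1st diffs: 28, 70, 130, 208, 304.
2nd diffs: 42, 60, 78, 96.
3rd diffs: 18, 18, 18 (constant).
Newton forward-difference form: s_i = 2 + 28·C(i-1,1) + 42·C(i-1,2) + 18·C(i-1,3).
At i = 18: i-1 = 17, so s_{18} = 2 + 476 + 5712 + 12240 = 18430.

18430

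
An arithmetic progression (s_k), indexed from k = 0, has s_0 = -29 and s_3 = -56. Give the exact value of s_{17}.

Common difference d = (-56 - (-29)) / (3 - 0) = -9.
s_k = -29 + (k - 0)·(-9).
s_{17} = -29 + 17·(-9) = -182.

-182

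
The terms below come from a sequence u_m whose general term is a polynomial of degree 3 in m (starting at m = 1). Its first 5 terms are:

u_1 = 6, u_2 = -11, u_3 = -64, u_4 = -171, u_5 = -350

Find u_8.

1st diffs: -17, -53, -107, -179.
2nd diffs: -36, -54, -72.
3rd diffs: -18, -18 (constant).
Newton forward-difference form: u_m = 6 + (-17)·C(m-1,1) + (-36)·C(m-1,2) + (-18)·C(m-1,3).
At m = 8: m-1 = 7, so u_8 = 6 - 119 - 756 - 630 = -1499.

-1499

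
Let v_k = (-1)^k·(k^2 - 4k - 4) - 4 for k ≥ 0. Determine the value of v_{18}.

244

(-1)^18 = 1; k^2 - 4k - 4 at k=18 is 248; so v_{18} = 244.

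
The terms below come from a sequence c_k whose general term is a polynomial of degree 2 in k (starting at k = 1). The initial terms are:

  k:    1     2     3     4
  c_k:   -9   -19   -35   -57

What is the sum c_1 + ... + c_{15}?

1st diffs: -10, -16, -22.
2nd diffs: -6, -6 (constant).
Newton forward-difference form: c_k = -9 + (-10)·C(k-1,1) + (-6)·C(k-1,2).
Continuing: …, -85, -119, -159, -205, …, c_{15} = -695.
Summing k = 1..15 (15 terms) gives -3915.

-3915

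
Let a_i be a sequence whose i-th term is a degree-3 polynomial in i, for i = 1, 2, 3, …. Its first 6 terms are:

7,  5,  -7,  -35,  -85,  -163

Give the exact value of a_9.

1st diffs: -2, -12, -28, -50, -78.
2nd diffs: -10, -16, -22, -28.
3rd diffs: -6, -6, -6 (constant).
Newton forward-difference form: a_i = 7 + (-2)·C(i-1,1) + (-10)·C(i-1,2) + (-6)·C(i-1,3).
At i = 9: i-1 = 8, so a_9 = 7 - 16 - 280 - 336 = -625.

-625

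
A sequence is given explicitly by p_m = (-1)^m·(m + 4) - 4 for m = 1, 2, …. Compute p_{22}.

(-1)^22 = 1; m + 4 at m=22 is 26; so p_{22} = 22.

22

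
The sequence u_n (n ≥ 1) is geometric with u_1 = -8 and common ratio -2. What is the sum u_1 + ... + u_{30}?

2863311528

u_n = (-8)·(-2)^(n-1).
S = (-8)·((-2)^30 - 1)/(-2 - 1) = (-8)·(1073741824 - 1)/(-3) = 2863311528.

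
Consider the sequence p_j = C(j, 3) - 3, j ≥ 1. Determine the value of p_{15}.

452

C(15, 3) = 455, so p_{15} = 452.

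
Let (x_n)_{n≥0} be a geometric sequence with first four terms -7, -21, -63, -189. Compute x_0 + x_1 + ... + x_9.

Common ratio r = 3.
x_n = (-7)·3^(n-0).
S = (-7)·(3^10 - 1)/(3 - 1) = (-7)·(59049 - 1)/(2) = -206668.

-206668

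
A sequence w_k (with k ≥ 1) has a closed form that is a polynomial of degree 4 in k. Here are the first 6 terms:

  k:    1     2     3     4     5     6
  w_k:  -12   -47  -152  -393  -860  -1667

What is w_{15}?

1st diffs: -35, -105, -241, -467, -807.
2nd diffs: -70, -136, -226, -340.
3rd diffs: -66, -90, -114.
4th diffs: -24, -24 (constant).
Newton forward-difference form: w_k = -12 + (-35)·C(k-1,1) + (-70)·C(k-1,2) + (-66)·C(k-1,3) + (-24)·C(k-1,4).
At k = 15: k-1 = 14, so w_{15} = -12 - 490 - 6370 - 24024 - 24024 = -54920.

-54920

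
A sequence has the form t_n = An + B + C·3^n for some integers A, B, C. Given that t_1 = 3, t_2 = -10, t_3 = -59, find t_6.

-2150

The three given values yield: A + B + 3C = 3; 2A + B + 9C = -10; 3A + B + 27C = -59.
Subtracting the first from the second: A + 6C = -13.
Subtracting the second from the third: A + 18C = -49.
Solving: C = -3, A = 5, then B = 7.
Hence t_6 = 5·6 + 7 + (-3)·729 = -2150.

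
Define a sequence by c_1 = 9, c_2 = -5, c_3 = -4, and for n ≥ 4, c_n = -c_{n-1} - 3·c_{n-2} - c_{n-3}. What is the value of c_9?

Applying the relation repeatedly:
c_4 = 10;  c_5 = 7;  c_6 = -33;  c_7 = 2;  c_8 = 90;  c_9 = -63.

-63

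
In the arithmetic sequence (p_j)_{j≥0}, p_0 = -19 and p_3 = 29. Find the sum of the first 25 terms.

Common difference d = (29 - (-19)) / (3 - 0) = 16.
p_j = -19 + (j - 0)·16.
p_{24} = 365; S = 25·(-19 + 365)/2 = 4325.

4325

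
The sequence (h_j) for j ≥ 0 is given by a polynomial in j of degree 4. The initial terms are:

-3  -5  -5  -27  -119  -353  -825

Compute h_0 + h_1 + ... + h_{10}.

-18821

1st diffs: -2, 0, -22, -92, -234, -472.
2nd diffs: 2, -22, -70, -142, -238.
3rd diffs: -24, -48, -72, -96.
4th diffs: -24, -24, -24 (constant).
Newton forward-difference form: h_j = -3 + (-2)·C(j,1) + 2·C(j,2) + (-24)·C(j,3) + (-24)·C(j,4).
Continuing: -1655, -2987, -4989, -7853.
Summing j = 0..10 (11 terms) gives -18821.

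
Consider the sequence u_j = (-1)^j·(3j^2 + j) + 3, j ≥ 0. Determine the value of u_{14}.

(-1)^14 = 1; 3j^2 + j at j=14 is 602; so u_{14} = 605.

605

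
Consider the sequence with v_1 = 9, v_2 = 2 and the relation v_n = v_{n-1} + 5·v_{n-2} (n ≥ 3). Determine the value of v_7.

Applying the relation repeatedly:
v_3 = 47, v_4 = 57, v_5 = 292, v_6 = 577, v_7 = 2037.

2037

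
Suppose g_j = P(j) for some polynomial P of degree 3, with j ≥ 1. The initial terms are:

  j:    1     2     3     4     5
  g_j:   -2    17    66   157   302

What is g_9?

1662

1st diffs: 19, 49, 91, 145.
2nd diffs: 30, 42, 54.
3rd diffs: 12, 12 (constant).
So g_j = 2j^3 + 3j^2 - 4j - 3.
Evaluating at j = 9 gives g_9 = 1662.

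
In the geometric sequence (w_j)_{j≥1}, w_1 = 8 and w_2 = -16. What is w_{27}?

Common ratio r = -2.
w_j = 8·(-2)^(j-1).
w_{27} = 8·(-2)^26 = 536870912.

536870912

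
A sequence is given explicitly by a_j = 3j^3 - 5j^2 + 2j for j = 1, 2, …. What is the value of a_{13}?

5772

a_{13} = 3·13^3 - 5·13^2 + 2·13 = 5772.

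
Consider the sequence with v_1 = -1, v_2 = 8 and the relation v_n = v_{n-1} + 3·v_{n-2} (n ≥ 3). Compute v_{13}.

41231

Iterate the recurrence:
v_3 = 5;  v_4 = 29;  v_5 = 44;  …;  v_{10} = 3413;  v_{11} = 7748;  v_{12} = 17987;  v_{13} = 41231.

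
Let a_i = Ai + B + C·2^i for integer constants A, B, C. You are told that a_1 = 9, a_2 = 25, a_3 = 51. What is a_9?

2607

Plug in i = 1, 2, 3: A + B + 2C = 9; 2A + B + 4C = 25; 3A + B + 8C = 51.
Subtracting the first from the second: A + 2C = 16.
Subtracting the second from the third: A + 4C = 26.
Solving: C = 5, A = 6, then B = -7.
Hence a_9 = 6·9 + (-7) + 5·512 = 2607.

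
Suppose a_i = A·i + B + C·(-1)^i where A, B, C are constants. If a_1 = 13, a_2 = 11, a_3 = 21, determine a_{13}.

61

Plug in i = 1, 2, 3: A + B - C = 13; 2A + B + C = 11; 3A + B - C = 21.
Subtracting the first from the second: A + 2C = -2.
Subtracting the second from the third: A - 2C = 10.
Solving: C = -3, A = 4, then B = 6.
Hence a_{13} = 4·13 + 6 + (-3)·(-1) = 61.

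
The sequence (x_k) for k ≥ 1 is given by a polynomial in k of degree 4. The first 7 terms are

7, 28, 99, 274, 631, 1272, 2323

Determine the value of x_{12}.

19818

1st diffs: 21, 71, 175, 357, 641, 1051.
2nd diffs: 50, 104, 182, 284, 410.
3rd diffs: 54, 78, 102, 126.
4th diffs: 24, 24, 24 (constant).
So x_k = k^4 - k^3 + 6k^2 - 5k + 6.
Evaluating at k = 12 gives x_{12} = 19818.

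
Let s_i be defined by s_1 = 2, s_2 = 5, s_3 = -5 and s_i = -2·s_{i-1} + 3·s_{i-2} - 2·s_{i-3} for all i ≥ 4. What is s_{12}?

Applying the relation repeatedly:
s_4 = 21; s_5 = -67; s_6 = 207; s_7 = -657; s_8 = 2069; s_9 = -6523; s_{10} = 20567; s_{11} = -64841; s_{12} = 204429.

204429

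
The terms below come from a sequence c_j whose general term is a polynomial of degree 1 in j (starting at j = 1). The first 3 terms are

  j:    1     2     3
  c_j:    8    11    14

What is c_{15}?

50

1st diffs: 3, 3 (constant).
So c_j = 3j + 5.
Evaluating at j = 15 gives c_{15} = 50.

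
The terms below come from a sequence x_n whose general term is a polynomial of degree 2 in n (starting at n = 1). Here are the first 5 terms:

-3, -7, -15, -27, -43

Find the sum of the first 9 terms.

1st diffs: -4, -8, -12, -16.
2nd diffs: -4, -4, -4 (constant).
So x_n = -2n^2 + 2n - 3.
Continuing: -63, -87, -115, -147.
Summing n = 1..9 (9 terms) gives -507.

-507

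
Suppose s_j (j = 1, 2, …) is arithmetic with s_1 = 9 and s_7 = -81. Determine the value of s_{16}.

-216

Common difference d = (-81 - 9) / (7 - 1) = -15.
s_j = 9 + (j - 1)·(-15).
s_{16} = 9 + 15·(-15) = -216.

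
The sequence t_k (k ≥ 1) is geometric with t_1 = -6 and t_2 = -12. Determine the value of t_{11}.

-6144

Common ratio r = 2.
t_k = (-6)·2^(k-1).
t_{11} = (-6)·2^10 = -6144.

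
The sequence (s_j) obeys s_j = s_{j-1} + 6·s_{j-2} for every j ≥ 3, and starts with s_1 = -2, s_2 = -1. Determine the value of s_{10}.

-19171

Iterate the recurrence:
s_3 = -13  s_4 = -19  s_5 = -97  s_6 = -211  s_7 = -793  s_8 = -2059  s_9 = -6817  s_{10} = -19171.
(Characteristic roots are 3 and -2.)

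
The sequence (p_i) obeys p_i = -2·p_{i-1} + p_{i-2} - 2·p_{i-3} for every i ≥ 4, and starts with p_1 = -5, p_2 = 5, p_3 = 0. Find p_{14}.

244735

p_4 = 15; p_5 = -40; p_6 = 95; …; p_{11} = -13020; p_{12} = 34615; p_{13} = -92040; p_{14} = 244735.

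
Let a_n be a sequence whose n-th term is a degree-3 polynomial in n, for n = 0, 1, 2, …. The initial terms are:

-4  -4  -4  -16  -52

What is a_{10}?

-1444

1st diffs: 0, 0, -12, -36.
2nd diffs: 0, -12, -24.
3rd diffs: -12, -12 (constant).
Newton forward-difference form: a_n = -4 + (-12)·C(n,3).
At n = 10: n = 10, so a_{10} = -4 - 1440 = -1444.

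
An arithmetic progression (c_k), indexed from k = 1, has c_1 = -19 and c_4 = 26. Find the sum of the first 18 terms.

1953

Common difference d = (26 - (-19)) / (4 - 1) = 15.
c_k = -19 + (k - 1)·15.
c_{18} = 236; S = 18·(-19 + 236)/2 = 1953.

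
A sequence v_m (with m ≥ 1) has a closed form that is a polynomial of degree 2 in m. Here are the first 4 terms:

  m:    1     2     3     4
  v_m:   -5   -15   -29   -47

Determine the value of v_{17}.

1st diffs: -10, -14, -18.
2nd diffs: -4, -4 (constant).
So v_m = -2m^2 - 4m + 1.
Evaluating at m = 17 gives v_{17} = -645.

-645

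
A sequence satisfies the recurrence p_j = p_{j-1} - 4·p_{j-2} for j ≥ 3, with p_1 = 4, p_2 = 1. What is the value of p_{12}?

Applying the relation repeatedly:
p_3 = -15, p_4 = -19, p_5 = 41, p_6 = 117, p_7 = -47, p_8 = -515, p_9 = -327, p_{10} = 1733, p_{11} = 3041, p_{12} = -3891.

-3891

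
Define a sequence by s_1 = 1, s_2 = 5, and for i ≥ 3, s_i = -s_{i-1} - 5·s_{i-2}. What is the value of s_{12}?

18210

Iterate the recurrence:
s_3 = -10; s_4 = -15; s_5 = 65; s_6 = 10; s_7 = -335; s_8 = 285; s_9 = 1390; s_{10} = -2815; s_{11} = -4135; s_{12} = 18210.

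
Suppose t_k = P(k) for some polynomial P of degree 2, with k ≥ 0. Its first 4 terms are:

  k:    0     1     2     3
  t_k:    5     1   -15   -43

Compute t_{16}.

1st diffs: -4, -16, -28.
2nd diffs: -12, -12 (constant).
Newton forward-difference form: t_k = 5 + (-4)·C(k,1) + (-12)·C(k,2).
At k = 16: k = 16, so t_{16} = 5 - 64 - 1440 = -1499.

-1499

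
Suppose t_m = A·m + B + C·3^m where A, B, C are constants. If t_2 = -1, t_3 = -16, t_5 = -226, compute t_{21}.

Plug in m = 2, 3, 5: 2A + B + 9C = -1; 3A + B + 27C = -16; 5A + B + 243C = -226.
Subtracting the first from the second: A + 18C = -15.
Subtracting the second from the third: 2A + 216C = -210.
Solving: C = -1, A = 3, then B = 2.
Therefore t_{21} = 63 + 2 + (-1)·10460353203 = -10460353138.

-10460353138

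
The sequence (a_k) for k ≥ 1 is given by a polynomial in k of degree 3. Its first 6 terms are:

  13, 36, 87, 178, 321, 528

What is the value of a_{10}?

2236

1st diffs: 23, 51, 91, 143, 207.
2nd diffs: 28, 40, 52, 64.
3rd diffs: 12, 12, 12 (constant).
So a_k = 2k^3 + 2k^2 + 3k + 6.
Evaluating at k = 10 gives a_{10} = 2236.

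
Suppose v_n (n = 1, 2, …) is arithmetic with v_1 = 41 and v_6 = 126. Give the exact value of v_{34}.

602

Common difference d = (126 - 41) / (6 - 1) = 17.
v_n = 41 + (n - 1)·17.
v_{34} = 41 + 33·17 = 602.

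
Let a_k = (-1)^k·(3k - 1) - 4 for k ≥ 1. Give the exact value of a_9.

(-1)^9 = -1; 3k - 1 at k=9 is 26; so a_9 = -30.

-30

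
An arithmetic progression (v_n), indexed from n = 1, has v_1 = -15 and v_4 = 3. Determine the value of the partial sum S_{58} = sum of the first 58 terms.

9048

Common difference d = (3 - (-15)) / (4 - 1) = 6.
v_n = -15 + (n - 1)·6.
v_{58} = 327; S = 58·(-15 + 327)/2 = 9048.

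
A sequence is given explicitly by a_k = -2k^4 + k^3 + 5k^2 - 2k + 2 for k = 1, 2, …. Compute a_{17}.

-160716

a_{17} = -2·17^4 + 1·17^3 + 5·17^2 - 2·17 + 2 = -160716.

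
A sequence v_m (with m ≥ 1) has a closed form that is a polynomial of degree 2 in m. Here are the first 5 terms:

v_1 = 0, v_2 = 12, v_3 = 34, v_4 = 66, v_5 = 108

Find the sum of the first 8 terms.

1st diffs: 12, 22, 32, 42.
2nd diffs: 10, 10, 10 (constant).
Newton forward-difference form: v_m = 12·C(m-1,1) + 10·C(m-1,2).
Continuing: 160, 222, 294.
Summing m = 1..8 (8 terms) gives 896.

896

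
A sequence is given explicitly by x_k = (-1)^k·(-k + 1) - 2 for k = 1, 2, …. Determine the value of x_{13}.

(-1)^13 = -1; -k + 1 at k=13 is -12; so x_{13} = 10.

10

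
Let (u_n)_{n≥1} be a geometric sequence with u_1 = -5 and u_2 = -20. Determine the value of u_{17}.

Common ratio r = 4.
u_n = (-5)·4^(n-1).
u_{17} = (-5)·4^16 = -21474836480.

-21474836480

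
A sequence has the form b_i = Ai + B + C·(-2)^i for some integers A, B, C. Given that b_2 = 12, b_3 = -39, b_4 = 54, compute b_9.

-2073

At i = 2, 3, 4: 2A + B + 4C = 12; 3A + B - 8C = -39; 4A + B + 16C = 54.
Subtracting the first from the second: A - 12C = -51.
Subtracting the second from the third: A + 24C = 93.
Solving: C = 4, A = -3, then B = 2.
Hence b_9 = -3·9 + 2 + 4·(-512) = -2073.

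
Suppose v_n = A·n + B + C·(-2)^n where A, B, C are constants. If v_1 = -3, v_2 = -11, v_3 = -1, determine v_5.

At n = 1, 2, 3: A + B - 2C = -3; 2A + B + 4C = -11; 3A + B - 8C = -1.
Subtracting the first from the second: A + 6C = -8.
Subtracting the second from the third: A - 12C = 10.
Solving: C = -1, A = -2, then B = -3.
Hence v_5 = -2·5 + (-3) + (-1)·(-32) = 19.

19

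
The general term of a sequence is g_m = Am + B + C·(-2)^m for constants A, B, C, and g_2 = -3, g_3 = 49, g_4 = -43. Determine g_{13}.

32825

Plug in m = 2, 3, 4: 2A + B + 4C = -3; 3A + B - 8C = 49; 4A + B + 16C = -43.
Subtracting the first from the second: A - 12C = 52.
Subtracting the second from the third: A + 24C = -92.
Solving: C = -4, A = 4, then B = 5.
Hence g_{13} = 4·13 + 5 + (-4)·(-8192) = 32825.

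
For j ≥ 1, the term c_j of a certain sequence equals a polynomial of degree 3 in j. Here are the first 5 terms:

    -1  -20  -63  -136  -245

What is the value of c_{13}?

-3133

1st diffs: -19, -43, -73, -109.
2nd diffs: -24, -30, -36.
3rd diffs: -6, -6 (constant).
Newton forward-difference form: c_j = -1 + (-19)·C(j-1,1) + (-24)·C(j-1,2) + (-6)·C(j-1,3).
At j = 13: j-1 = 12, so c_{13} = -1 - 228 - 1584 - 1320 = -3133.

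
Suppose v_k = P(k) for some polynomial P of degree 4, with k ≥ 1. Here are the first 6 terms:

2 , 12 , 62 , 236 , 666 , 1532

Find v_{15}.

1st diffs: 10, 50, 174, 430, 866.
2nd diffs: 40, 124, 256, 436.
3rd diffs: 84, 132, 180.
4th diffs: 48, 48 (constant).
So v_k = 2k^4 - 6k^3 + 6k^2 + 4k - 4.
Evaluating at k = 15 gives v_{15} = 82406.

82406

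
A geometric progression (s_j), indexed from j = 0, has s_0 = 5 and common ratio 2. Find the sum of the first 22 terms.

20971515

s_j = 5·2^(j-0).
S = 5·(2^22 - 1)/(2 - 1) = 5·(4194304 - 1)/(1) = 20971515.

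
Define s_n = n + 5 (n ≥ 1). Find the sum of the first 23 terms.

391

Over n = 1..23: Σn = 276.
Total = (1)·276 + (5)·23 = 391.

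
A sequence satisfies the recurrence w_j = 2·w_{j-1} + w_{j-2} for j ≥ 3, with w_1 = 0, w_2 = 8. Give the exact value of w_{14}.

Compute successive terms:
w_3 = 16, w_4 = 40, w_5 = 96, …, w_{11} = 19024, w_{12} = 45928, w_{13} = 110880, w_{14} = 267688.

267688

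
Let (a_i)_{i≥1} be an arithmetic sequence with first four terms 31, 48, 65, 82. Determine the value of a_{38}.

Common difference d = 17.
a_i = 31 + (i - 1)·17.
a_{38} = 31 + 37·17 = 660.

660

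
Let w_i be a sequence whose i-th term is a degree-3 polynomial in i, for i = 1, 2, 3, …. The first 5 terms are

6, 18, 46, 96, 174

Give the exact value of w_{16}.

4596

1st diffs: 12, 28, 50, 78.
2nd diffs: 16, 22, 28.
3rd diffs: 6, 6 (constant).
Newton forward-difference form: w_i = 6 + 12·C(i-1,1) + 16·C(i-1,2) + 6·C(i-1,3).
At i = 16: i-1 = 15, so w_{16} = 6 + 180 + 1680 + 2730 = 4596.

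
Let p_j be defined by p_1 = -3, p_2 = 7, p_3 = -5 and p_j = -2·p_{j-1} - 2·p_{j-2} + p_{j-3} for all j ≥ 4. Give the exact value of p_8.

p_4 = -7, p_5 = 31, p_6 = -53, p_7 = 37, p_8 = 63.

63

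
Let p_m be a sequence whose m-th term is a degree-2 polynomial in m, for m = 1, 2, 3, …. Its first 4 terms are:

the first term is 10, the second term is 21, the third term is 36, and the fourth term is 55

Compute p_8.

171

1st diffs: 11, 15, 19.
2nd diffs: 4, 4 (constant).
Newton forward-difference form: p_m = 10 + 11·C(m-1,1) + 4·C(m-1,2).
At m = 8: m-1 = 7, so p_8 = 10 + 77 + 84 = 171.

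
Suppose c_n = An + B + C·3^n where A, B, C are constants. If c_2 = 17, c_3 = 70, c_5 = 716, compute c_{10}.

Plug in n = 2, 3, 5: 2A + B + 9C = 17; 3A + B + 27C = 70; 5A + B + 243C = 716.
Subtracting the first from the second: A + 18C = 53.
Subtracting the second from the third: 2A + 216C = 646.
Solving: C = 3, A = -1, then B = -8.
Therefore c_{10} = -10 + (-8) + 3·59049 = 177129.

177129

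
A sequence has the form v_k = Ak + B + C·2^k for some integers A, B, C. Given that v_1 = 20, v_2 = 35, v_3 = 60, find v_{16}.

Plug in k = 1, 2, 3: A + B + 2C = 20; 2A + B + 4C = 35; 3A + B + 8C = 60.
Subtracting the first from the second: A + 2C = 15.
Subtracting the second from the third: A + 4C = 25.
Solving: C = 5, A = 5, then B = 5.
So v_k = 5·k + 5 + 5·2^k; at k=16 this is 327765.

327765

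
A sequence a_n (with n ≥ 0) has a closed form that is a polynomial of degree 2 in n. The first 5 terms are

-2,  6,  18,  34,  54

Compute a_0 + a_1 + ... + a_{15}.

1st diffs: 8, 12, 16, 20.
2nd diffs: 4, 4, 4 (constant).
Newton forward-difference form: a_n = -2 + 8·C(n,1) + 4·C(n,2).
Continuing: …, 78, 106, 138, 174, …, a_{15} = 538.
Summing n = 0..15 (16 terms) gives 3168.

3168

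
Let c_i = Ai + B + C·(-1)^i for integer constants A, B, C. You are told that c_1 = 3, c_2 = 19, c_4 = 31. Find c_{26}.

At i = 1, 2, 4: A + B - C = 3; 2A + B + C = 19; 4A + B + C = 31.
Subtracting the first from the second: A + 2C = 16.
Subtracting the second from the third: 2A = 12.
Solving: C = 5, A = 6, then B = 2.
Hence c_{26} = 6·26 + 2 + 5·1 = 163.

163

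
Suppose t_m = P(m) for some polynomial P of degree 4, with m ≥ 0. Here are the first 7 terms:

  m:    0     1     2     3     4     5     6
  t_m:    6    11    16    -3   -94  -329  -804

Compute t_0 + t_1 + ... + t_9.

1st diffs: 5, 5, -19, -91, -235, -475.
2nd diffs: 0, -24, -72, -144, -240.
3rd diffs: -24, -48, -72, -96.
4th diffs: -24, -24, -24 (constant).
Newton forward-difference form: t_m = 6 + 5·C(m,1) + (-24)·C(m,3) + (-24)·C(m,4).
Continuing: -1639, -2978, -4989.
Summing m = 0..9 (10 terms) gives -10803.

-10803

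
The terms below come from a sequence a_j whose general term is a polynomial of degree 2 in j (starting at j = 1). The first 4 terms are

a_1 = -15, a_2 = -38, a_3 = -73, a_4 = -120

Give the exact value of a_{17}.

1st diffs: -23, -35, -47.
2nd diffs: -12, -12 (constant).
Newton forward-difference form: a_j = -15 + (-23)·C(j-1,1) + (-12)·C(j-1,2).
At j = 17: j-1 = 16, so a_{17} = -15 - 368 - 1440 = -1823.

-1823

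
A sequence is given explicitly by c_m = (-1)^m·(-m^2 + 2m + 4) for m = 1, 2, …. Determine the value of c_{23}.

479

(-1)^23 = -1; -m^2 + 2m + 4 at m=23 is -479; so c_{23} = 479.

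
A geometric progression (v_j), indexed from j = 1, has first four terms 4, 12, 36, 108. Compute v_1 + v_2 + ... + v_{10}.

Common ratio r = 3.
v_j = 4·3^(j-1).
S = 4·(3^10 - 1)/(3 - 1) = 4·(59049 - 1)/(2) = 118096.

118096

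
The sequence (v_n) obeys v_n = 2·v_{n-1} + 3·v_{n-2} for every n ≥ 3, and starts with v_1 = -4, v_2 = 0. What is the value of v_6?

Applying the relation repeatedly:
v_3 = -12  v_4 = -24  v_5 = -84  v_6 = -240.
(Characteristic roots are 3 and -1.)

-240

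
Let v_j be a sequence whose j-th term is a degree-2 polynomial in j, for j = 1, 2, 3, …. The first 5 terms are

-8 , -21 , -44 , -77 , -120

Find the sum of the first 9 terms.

1st diffs: -13, -23, -33, -43.
2nd diffs: -10, -10, -10 (constant).
Newton forward-difference form: v_j = -8 + (-13)·C(j-1,1) + (-10)·C(j-1,2).
Continuing: -173, -236, -309, -392.
Summing j = 1..9 (9 terms) gives -1380.

-1380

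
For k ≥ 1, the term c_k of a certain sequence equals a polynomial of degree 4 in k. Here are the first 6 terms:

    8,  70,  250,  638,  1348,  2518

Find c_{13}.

1st diffs: 62, 180, 388, 710, 1170.
2nd diffs: 118, 208, 322, 460.
3rd diffs: 90, 114, 138.
4th diffs: 24, 24 (constant).
Newton forward-difference form: c_k = 8 + 62·C(k-1,1) + 118·C(k-1,2) + 90·C(k-1,3) + 24·C(k-1,4).
At k = 13: k-1 = 12, so c_{13} = 8 + 744 + 7788 + 19800 + 11880 = 40220.

40220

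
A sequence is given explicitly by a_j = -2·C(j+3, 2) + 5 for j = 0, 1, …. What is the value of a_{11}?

-177

C(14, 2) = 91, so a_{11} = -177.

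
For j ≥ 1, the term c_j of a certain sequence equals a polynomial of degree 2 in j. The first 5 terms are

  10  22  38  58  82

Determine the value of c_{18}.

1st diffs: 12, 16, 20, 24.
2nd diffs: 4, 4, 4 (constant).
So c_j = 2j^2 + 6j + 2.
Evaluating at j = 18 gives c_{18} = 758.

758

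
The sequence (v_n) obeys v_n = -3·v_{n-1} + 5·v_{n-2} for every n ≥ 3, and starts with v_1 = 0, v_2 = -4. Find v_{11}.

Compute successive terms:
v_3 = 12  v_4 = -56  v_5 = 228  v_6 = -964  v_7 = 4032  v_8 = -16916  v_9 = 70908  v_{10} = -297304  v_{11} = 1246452.

1246452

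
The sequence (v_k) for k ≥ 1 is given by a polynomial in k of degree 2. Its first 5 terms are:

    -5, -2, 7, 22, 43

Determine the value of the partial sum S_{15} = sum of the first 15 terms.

1st diffs: 3, 9, 15, 21.
2nd diffs: 6, 6, 6 (constant).
Newton forward-difference form: v_k = -5 + 3·C(k-1,1) + 6·C(k-1,2).
Continuing: …, 70, 103, 142, 187, …, v_{15} = 583.
Summing k = 1..15 (15 terms) gives 2970.

2970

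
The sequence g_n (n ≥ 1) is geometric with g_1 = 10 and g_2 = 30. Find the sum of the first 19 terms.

Common ratio r = 3.
g_n = 10·3^(n-1).
S = 10·(3^19 - 1)/(3 - 1) = 10·(1162261467 - 1)/(2) = 5811307330.

5811307330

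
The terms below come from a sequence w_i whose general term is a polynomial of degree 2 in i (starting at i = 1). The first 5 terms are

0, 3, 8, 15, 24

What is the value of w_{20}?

1st diffs: 3, 5, 7, 9.
2nd diffs: 2, 2, 2 (constant).
So w_i = i^2 - 1.
Evaluating at i = 20 gives w_{20} = 399.

399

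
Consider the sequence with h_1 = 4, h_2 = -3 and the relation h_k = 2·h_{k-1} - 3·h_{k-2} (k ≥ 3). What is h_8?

Applying the relation repeatedly:
h_3 = -18, h_4 = -27, h_5 = 0, h_6 = 81, h_7 = 162, h_8 = 81.

81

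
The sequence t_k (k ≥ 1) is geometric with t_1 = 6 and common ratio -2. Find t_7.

384

t_k = 6·(-2)^(k-1).
t_7 = 6·(-2)^6 = 384.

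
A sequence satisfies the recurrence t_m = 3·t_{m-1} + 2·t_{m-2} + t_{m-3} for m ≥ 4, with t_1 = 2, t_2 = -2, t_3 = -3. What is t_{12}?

-337247

Applying the relation repeatedly:
t_4 = -11;  t_5 = -41;  t_6 = -148;  t_7 = -537;  t_8 = -1948;  t_9 = -7066;  t_{10} = -25631;  t_{11} = -92973;  t_{12} = -337247.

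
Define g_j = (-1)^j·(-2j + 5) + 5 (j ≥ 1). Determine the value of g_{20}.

-30

(-1)^20 = 1; -2j + 5 at j=20 is -35; so g_{20} = -30.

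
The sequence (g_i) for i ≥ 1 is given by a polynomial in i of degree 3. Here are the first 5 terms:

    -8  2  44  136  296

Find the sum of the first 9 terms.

1st diffs: 10, 42, 92, 160.
2nd diffs: 32, 50, 68.
3rd diffs: 18, 18 (constant).
Newton forward-difference form: g_i = -8 + 10·C(i-1,1) + 32·C(i-1,2) + 18·C(i-1,3).
Continuing: 542, 892, 1364, 1976.
Summing i = 1..9 (9 terms) gives 5244.

5244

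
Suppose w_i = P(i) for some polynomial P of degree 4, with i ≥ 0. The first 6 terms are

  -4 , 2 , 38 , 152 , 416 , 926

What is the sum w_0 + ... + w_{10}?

1st diffs: 6, 36, 114, 264, 510.
2nd diffs: 30, 78, 150, 246.
3rd diffs: 48, 72, 96.
4th diffs: 24, 24 (constant).
So w_i = i^4 + 2i^3 + 2i^2 + i - 4.
Continuing: …, 1802, 3188, 5252, 8186, …, w_{10} = 12206.
Summing i = 0..10 (11 terms) gives 32164.

32164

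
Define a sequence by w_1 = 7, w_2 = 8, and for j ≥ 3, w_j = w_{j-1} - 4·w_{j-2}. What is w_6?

Compute successive terms:
w_3 = -20;  w_4 = -52;  w_5 = 28;  w_6 = 236.

236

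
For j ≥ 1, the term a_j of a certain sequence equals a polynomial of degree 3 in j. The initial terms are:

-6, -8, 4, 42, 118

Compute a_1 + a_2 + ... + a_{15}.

22450

1st diffs: -2, 12, 38, 76.
2nd diffs: 14, 26, 38.
3rd diffs: 12, 12 (constant).
So a_j = 2j^3 - 5j^2 - j - 2.
Continuing: …, 244, 432, 694, 1042, …, a_{15} = 5608.
Summing j = 1..15 (15 terms) gives 22450.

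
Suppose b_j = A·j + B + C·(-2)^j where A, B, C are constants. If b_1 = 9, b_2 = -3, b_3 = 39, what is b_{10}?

Write the equations: A + B - 2C = 9; 2A + B + 4C = -3; 3A + B - 8C = 39.
Subtracting the first from the second: A + 6C = -12.
Subtracting the second from the third: A - 12C = 42.
Solving: C = -3, A = 6, then B = -3.
Therefore b_{10} = 60 + (-3) + (-3)·1024 = -3015.

-3015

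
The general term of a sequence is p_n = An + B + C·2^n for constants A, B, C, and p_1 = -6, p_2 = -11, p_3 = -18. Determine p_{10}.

-1055

Plug in n = 1, 2, 3: A + B + 2C = -6; 2A + B + 4C = -11; 3A + B + 8C = -18.
Subtracting the first from the second: A + 2C = -5.
Subtracting the second from the third: A + 4C = -7.
Solving: C = -1, A = -3, then B = -1.
Therefore p_{10} = -30 + (-1) + (-1)·1024 = -1055.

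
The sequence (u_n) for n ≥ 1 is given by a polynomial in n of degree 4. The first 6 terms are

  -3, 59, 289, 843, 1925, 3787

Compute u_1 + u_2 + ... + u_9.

42021

1st diffs: 62, 230, 554, 1082, 1862.
2nd diffs: 168, 324, 528, 780.
3rd diffs: 156, 204, 252.
4th diffs: 48, 48 (constant).
Newton forward-difference form: u_n = -3 + 62·C(n-1,1) + 168·C(n-1,2) + 156·C(n-1,3) + 48·C(n-1,4).
Continuing: 6729, 11099, 17293.
Summing n = 1..9 (9 terms) gives 42021.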